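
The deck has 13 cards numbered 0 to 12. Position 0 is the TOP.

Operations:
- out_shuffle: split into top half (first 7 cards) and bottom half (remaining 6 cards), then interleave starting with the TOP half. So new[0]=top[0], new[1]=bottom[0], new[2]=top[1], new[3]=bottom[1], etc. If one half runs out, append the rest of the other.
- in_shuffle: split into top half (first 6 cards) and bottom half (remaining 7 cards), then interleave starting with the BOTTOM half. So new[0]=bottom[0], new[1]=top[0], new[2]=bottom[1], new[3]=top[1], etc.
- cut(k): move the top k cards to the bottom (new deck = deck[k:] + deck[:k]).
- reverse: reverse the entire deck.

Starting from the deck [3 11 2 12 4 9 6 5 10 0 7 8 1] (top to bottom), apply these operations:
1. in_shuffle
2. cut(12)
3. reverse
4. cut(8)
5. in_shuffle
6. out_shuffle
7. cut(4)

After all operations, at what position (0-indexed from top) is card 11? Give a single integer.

Answer: 11

Derivation:
After op 1 (in_shuffle): [6 3 5 11 10 2 0 12 7 4 8 9 1]
After op 2 (cut(12)): [1 6 3 5 11 10 2 0 12 7 4 8 9]
After op 3 (reverse): [9 8 4 7 12 0 2 10 11 5 3 6 1]
After op 4 (cut(8)): [11 5 3 6 1 9 8 4 7 12 0 2 10]
After op 5 (in_shuffle): [8 11 4 5 7 3 12 6 0 1 2 9 10]
After op 6 (out_shuffle): [8 6 11 0 4 1 5 2 7 9 3 10 12]
After op 7 (cut(4)): [4 1 5 2 7 9 3 10 12 8 6 11 0]
Card 11 is at position 11.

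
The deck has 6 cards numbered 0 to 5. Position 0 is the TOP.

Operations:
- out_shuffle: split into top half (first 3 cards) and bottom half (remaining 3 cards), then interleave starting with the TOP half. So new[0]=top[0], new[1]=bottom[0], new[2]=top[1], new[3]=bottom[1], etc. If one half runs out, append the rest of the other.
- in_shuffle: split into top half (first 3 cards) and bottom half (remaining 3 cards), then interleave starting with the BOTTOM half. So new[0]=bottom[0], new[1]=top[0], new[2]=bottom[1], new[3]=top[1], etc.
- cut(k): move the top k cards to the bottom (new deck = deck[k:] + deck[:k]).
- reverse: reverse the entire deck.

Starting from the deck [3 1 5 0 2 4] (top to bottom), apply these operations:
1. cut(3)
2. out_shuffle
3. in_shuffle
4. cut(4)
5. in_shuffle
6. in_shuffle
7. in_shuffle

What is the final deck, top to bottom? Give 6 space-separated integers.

After op 1 (cut(3)): [0 2 4 3 1 5]
After op 2 (out_shuffle): [0 3 2 1 4 5]
After op 3 (in_shuffle): [1 0 4 3 5 2]
After op 4 (cut(4)): [5 2 1 0 4 3]
After op 5 (in_shuffle): [0 5 4 2 3 1]
After op 6 (in_shuffle): [2 0 3 5 1 4]
After op 7 (in_shuffle): [5 2 1 0 4 3]

Answer: 5 2 1 0 4 3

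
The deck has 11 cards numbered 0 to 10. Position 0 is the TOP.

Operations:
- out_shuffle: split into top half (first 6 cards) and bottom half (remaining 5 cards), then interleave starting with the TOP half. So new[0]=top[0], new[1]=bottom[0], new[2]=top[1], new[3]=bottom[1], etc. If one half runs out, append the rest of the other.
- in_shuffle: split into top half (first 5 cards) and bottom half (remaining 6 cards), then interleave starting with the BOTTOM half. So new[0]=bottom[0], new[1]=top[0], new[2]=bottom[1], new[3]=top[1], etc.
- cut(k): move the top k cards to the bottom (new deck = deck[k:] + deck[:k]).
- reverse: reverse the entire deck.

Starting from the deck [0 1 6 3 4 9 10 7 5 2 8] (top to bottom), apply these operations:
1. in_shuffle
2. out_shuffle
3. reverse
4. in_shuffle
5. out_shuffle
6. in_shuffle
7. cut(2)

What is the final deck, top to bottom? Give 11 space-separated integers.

Answer: 8 0 1 6 3 4 9 10 7 5 2

Derivation:
After op 1 (in_shuffle): [9 0 10 1 7 6 5 3 2 4 8]
After op 2 (out_shuffle): [9 5 0 3 10 2 1 4 7 8 6]
After op 3 (reverse): [6 8 7 4 1 2 10 3 0 5 9]
After op 4 (in_shuffle): [2 6 10 8 3 7 0 4 5 1 9]
After op 5 (out_shuffle): [2 0 6 4 10 5 8 1 3 9 7]
After op 6 (in_shuffle): [5 2 8 0 1 6 3 4 9 10 7]
After op 7 (cut(2)): [8 0 1 6 3 4 9 10 7 5 2]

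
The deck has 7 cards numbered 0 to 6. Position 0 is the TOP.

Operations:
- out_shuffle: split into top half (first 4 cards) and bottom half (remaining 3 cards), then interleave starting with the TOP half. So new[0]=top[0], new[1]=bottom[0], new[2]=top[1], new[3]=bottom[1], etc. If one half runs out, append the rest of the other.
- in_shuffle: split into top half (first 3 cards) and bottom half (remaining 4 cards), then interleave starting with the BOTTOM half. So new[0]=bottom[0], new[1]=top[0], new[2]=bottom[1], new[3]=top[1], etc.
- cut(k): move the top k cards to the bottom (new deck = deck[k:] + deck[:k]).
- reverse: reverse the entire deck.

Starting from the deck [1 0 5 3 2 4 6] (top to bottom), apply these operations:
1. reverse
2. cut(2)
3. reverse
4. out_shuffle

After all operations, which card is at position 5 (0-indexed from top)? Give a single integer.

After op 1 (reverse): [6 4 2 3 5 0 1]
After op 2 (cut(2)): [2 3 5 0 1 6 4]
After op 3 (reverse): [4 6 1 0 5 3 2]
After op 4 (out_shuffle): [4 5 6 3 1 2 0]
Position 5: card 2.

Answer: 2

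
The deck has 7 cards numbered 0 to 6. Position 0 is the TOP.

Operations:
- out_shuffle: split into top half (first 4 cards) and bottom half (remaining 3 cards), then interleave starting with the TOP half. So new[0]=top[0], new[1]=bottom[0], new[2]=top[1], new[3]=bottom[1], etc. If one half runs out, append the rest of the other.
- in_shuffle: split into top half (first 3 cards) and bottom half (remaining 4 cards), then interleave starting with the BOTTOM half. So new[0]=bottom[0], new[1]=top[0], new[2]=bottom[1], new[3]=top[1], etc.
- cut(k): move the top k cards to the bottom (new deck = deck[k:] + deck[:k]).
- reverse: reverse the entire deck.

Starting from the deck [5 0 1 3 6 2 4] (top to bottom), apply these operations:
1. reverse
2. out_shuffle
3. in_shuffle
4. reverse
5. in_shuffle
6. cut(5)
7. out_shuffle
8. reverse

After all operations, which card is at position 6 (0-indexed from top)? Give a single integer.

Answer: 5

Derivation:
After op 1 (reverse): [4 2 6 3 1 0 5]
After op 2 (out_shuffle): [4 1 2 0 6 5 3]
After op 3 (in_shuffle): [0 4 6 1 5 2 3]
After op 4 (reverse): [3 2 5 1 6 4 0]
After op 5 (in_shuffle): [1 3 6 2 4 5 0]
After op 6 (cut(5)): [5 0 1 3 6 2 4]
After op 7 (out_shuffle): [5 6 0 2 1 4 3]
After op 8 (reverse): [3 4 1 2 0 6 5]
Position 6: card 5.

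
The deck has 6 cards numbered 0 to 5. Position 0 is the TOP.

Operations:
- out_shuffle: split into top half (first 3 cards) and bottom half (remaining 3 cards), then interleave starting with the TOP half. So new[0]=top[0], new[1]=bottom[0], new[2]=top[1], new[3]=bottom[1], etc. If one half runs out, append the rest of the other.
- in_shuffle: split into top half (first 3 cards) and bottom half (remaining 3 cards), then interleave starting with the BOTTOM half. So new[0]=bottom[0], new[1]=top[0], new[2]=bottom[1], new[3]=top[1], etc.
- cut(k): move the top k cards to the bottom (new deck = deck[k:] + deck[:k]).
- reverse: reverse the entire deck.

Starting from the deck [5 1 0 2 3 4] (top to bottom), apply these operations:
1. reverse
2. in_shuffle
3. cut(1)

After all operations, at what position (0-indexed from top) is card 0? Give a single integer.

After op 1 (reverse): [4 3 2 0 1 5]
After op 2 (in_shuffle): [0 4 1 3 5 2]
After op 3 (cut(1)): [4 1 3 5 2 0]
Card 0 is at position 5.

Answer: 5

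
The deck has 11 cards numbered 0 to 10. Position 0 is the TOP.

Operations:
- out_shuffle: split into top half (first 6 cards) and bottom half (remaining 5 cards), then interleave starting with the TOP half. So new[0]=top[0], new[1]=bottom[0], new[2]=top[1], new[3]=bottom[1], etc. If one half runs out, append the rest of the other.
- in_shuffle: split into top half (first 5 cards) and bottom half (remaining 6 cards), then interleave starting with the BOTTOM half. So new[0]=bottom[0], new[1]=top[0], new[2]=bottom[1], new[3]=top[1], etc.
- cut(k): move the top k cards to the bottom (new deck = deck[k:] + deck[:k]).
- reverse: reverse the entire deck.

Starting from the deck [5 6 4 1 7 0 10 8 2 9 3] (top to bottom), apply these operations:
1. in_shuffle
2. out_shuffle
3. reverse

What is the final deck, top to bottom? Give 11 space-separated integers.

After op 1 (in_shuffle): [0 5 10 6 8 4 2 1 9 7 3]
After op 2 (out_shuffle): [0 2 5 1 10 9 6 7 8 3 4]
After op 3 (reverse): [4 3 8 7 6 9 10 1 5 2 0]

Answer: 4 3 8 7 6 9 10 1 5 2 0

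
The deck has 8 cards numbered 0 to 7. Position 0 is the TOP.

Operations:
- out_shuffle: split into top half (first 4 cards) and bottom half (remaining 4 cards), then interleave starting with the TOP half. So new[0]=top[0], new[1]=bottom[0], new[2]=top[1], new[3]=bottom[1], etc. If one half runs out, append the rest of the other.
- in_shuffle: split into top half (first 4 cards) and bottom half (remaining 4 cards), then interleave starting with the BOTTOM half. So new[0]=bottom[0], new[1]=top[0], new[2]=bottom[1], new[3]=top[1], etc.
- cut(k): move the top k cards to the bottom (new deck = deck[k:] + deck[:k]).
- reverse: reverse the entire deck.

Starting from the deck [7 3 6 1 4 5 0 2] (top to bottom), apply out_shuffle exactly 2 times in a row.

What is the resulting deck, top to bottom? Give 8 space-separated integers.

After op 1 (out_shuffle): [7 4 3 5 6 0 1 2]
After op 2 (out_shuffle): [7 6 4 0 3 1 5 2]

Answer: 7 6 4 0 3 1 5 2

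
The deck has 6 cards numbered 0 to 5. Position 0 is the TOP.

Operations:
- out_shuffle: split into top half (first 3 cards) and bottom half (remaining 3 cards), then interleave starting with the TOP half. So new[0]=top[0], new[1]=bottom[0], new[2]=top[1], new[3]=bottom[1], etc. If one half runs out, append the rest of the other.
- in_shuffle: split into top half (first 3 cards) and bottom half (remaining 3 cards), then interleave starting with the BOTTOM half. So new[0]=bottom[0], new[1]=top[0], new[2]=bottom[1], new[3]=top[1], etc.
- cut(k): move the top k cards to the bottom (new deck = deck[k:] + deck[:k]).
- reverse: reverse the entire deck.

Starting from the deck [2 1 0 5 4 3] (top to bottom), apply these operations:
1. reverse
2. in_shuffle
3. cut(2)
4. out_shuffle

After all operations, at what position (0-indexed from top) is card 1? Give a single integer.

After op 1 (reverse): [3 4 5 0 1 2]
After op 2 (in_shuffle): [0 3 1 4 2 5]
After op 3 (cut(2)): [1 4 2 5 0 3]
After op 4 (out_shuffle): [1 5 4 0 2 3]
Card 1 is at position 0.

Answer: 0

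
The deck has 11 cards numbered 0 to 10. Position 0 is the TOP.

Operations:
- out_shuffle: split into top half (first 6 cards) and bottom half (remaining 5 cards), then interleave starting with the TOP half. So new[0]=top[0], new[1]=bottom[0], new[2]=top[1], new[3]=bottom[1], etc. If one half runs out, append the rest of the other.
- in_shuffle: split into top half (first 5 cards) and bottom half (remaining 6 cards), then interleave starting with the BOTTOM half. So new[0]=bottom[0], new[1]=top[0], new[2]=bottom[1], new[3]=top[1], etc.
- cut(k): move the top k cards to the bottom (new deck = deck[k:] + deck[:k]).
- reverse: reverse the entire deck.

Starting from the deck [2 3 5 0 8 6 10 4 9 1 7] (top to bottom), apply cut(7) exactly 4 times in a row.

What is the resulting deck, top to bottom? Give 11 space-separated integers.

After op 1 (cut(7)): [4 9 1 7 2 3 5 0 8 6 10]
After op 2 (cut(7)): [0 8 6 10 4 9 1 7 2 3 5]
After op 3 (cut(7)): [7 2 3 5 0 8 6 10 4 9 1]
After op 4 (cut(7)): [10 4 9 1 7 2 3 5 0 8 6]

Answer: 10 4 9 1 7 2 3 5 0 8 6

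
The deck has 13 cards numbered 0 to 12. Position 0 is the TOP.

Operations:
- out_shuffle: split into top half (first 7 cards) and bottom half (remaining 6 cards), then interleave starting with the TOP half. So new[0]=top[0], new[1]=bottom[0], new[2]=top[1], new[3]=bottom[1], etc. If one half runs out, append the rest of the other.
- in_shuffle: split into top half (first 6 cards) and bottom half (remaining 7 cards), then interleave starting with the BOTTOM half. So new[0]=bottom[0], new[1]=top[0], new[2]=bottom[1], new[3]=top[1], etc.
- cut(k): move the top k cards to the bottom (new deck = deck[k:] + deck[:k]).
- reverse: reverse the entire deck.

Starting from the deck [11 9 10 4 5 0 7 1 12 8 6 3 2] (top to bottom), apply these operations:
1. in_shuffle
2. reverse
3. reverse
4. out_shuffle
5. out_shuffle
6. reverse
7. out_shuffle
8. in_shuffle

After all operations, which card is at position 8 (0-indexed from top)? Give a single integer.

Answer: 10

Derivation:
After op 1 (in_shuffle): [7 11 1 9 12 10 8 4 6 5 3 0 2]
After op 2 (reverse): [2 0 3 5 6 4 8 10 12 9 1 11 7]
After op 3 (reverse): [7 11 1 9 12 10 8 4 6 5 3 0 2]
After op 4 (out_shuffle): [7 4 11 6 1 5 9 3 12 0 10 2 8]
After op 5 (out_shuffle): [7 3 4 12 11 0 6 10 1 2 5 8 9]
After op 6 (reverse): [9 8 5 2 1 10 6 0 11 12 4 3 7]
After op 7 (out_shuffle): [9 0 8 11 5 12 2 4 1 3 10 7 6]
After op 8 (in_shuffle): [2 9 4 0 1 8 3 11 10 5 7 12 6]
Position 8: card 10.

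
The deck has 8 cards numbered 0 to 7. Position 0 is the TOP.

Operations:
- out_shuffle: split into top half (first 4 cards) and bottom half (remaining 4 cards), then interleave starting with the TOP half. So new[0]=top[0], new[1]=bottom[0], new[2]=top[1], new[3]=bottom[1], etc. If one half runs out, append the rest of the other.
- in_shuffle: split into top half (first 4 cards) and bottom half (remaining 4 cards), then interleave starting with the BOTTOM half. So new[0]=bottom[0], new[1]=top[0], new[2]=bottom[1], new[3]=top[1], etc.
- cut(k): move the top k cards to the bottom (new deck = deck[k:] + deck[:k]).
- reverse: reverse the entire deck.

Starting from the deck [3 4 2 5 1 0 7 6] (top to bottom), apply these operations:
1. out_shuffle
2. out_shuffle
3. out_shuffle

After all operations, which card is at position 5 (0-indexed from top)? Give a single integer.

Answer: 0

Derivation:
After op 1 (out_shuffle): [3 1 4 0 2 7 5 6]
After op 2 (out_shuffle): [3 2 1 7 4 5 0 6]
After op 3 (out_shuffle): [3 4 2 5 1 0 7 6]
Position 5: card 0.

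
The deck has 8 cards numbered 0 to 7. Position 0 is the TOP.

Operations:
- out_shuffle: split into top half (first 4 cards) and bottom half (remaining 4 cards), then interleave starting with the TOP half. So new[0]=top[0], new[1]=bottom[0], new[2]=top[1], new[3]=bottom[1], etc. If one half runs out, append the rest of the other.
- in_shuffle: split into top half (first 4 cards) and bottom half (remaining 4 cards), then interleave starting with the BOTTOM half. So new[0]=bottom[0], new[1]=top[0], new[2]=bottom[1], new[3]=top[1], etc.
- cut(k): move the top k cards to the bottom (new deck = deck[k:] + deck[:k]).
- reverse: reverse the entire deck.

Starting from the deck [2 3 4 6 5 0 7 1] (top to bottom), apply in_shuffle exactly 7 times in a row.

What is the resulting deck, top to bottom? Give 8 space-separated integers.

After op 1 (in_shuffle): [5 2 0 3 7 4 1 6]
After op 2 (in_shuffle): [7 5 4 2 1 0 6 3]
After op 3 (in_shuffle): [1 7 0 5 6 4 3 2]
After op 4 (in_shuffle): [6 1 4 7 3 0 2 5]
After op 5 (in_shuffle): [3 6 0 1 2 4 5 7]
After op 6 (in_shuffle): [2 3 4 6 5 0 7 1]
After op 7 (in_shuffle): [5 2 0 3 7 4 1 6]

Answer: 5 2 0 3 7 4 1 6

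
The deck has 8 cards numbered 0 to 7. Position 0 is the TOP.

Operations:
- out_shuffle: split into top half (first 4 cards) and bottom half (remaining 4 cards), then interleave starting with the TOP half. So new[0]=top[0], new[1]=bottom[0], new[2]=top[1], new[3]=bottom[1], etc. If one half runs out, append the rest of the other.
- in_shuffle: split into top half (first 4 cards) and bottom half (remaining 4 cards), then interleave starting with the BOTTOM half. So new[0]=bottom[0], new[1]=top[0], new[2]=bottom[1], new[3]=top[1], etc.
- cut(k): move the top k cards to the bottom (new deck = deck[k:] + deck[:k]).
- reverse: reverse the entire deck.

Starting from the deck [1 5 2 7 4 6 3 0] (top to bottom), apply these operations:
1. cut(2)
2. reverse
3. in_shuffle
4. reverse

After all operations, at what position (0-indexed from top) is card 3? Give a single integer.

After op 1 (cut(2)): [2 7 4 6 3 0 1 5]
After op 2 (reverse): [5 1 0 3 6 4 7 2]
After op 3 (in_shuffle): [6 5 4 1 7 0 2 3]
After op 4 (reverse): [3 2 0 7 1 4 5 6]
Card 3 is at position 0.

Answer: 0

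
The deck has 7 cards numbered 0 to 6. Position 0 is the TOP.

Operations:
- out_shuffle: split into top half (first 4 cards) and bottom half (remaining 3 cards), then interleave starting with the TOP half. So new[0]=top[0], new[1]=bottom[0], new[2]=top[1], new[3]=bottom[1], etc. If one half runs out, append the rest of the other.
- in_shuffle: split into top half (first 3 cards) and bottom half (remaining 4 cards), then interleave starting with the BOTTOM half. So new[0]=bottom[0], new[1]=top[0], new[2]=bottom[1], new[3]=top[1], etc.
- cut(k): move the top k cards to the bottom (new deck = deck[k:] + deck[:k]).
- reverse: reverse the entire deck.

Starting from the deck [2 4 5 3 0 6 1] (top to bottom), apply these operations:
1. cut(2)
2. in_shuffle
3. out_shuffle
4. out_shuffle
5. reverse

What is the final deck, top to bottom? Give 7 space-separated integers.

After op 1 (cut(2)): [5 3 0 6 1 2 4]
After op 2 (in_shuffle): [6 5 1 3 2 0 4]
After op 3 (out_shuffle): [6 2 5 0 1 4 3]
After op 4 (out_shuffle): [6 1 2 4 5 3 0]
After op 5 (reverse): [0 3 5 4 2 1 6]

Answer: 0 3 5 4 2 1 6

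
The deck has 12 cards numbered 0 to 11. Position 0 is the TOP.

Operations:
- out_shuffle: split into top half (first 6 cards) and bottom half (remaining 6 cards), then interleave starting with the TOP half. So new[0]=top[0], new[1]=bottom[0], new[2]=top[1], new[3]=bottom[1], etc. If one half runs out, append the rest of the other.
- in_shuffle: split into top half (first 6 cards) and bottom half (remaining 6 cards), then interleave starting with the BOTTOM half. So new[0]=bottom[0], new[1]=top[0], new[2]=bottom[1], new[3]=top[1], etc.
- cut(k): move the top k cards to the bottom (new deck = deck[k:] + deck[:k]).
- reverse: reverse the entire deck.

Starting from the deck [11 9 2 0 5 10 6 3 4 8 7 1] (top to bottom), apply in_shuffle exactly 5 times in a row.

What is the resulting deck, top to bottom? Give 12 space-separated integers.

After op 1 (in_shuffle): [6 11 3 9 4 2 8 0 7 5 1 10]
After op 2 (in_shuffle): [8 6 0 11 7 3 5 9 1 4 10 2]
After op 3 (in_shuffle): [5 8 9 6 1 0 4 11 10 7 2 3]
After op 4 (in_shuffle): [4 5 11 8 10 9 7 6 2 1 3 0]
After op 5 (in_shuffle): [7 4 6 5 2 11 1 8 3 10 0 9]

Answer: 7 4 6 5 2 11 1 8 3 10 0 9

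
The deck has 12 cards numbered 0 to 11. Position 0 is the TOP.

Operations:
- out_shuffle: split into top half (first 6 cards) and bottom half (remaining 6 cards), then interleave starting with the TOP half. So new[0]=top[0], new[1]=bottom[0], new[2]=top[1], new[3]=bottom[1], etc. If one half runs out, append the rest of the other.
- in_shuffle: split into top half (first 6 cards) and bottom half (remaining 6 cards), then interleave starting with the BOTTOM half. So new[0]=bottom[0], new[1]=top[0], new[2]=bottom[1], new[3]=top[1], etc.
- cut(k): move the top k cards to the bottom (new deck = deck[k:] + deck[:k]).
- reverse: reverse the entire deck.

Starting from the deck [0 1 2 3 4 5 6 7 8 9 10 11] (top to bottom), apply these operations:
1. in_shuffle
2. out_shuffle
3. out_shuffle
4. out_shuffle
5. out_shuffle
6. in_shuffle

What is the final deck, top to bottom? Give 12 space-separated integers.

Answer: 11 6 10 4 9 3 8 2 7 1 5 0

Derivation:
After op 1 (in_shuffle): [6 0 7 1 8 2 9 3 10 4 11 5]
After op 2 (out_shuffle): [6 9 0 3 7 10 1 4 8 11 2 5]
After op 3 (out_shuffle): [6 1 9 4 0 8 3 11 7 2 10 5]
After op 4 (out_shuffle): [6 3 1 11 9 7 4 2 0 10 8 5]
After op 5 (out_shuffle): [6 4 3 2 1 0 11 10 9 8 7 5]
After op 6 (in_shuffle): [11 6 10 4 9 3 8 2 7 1 5 0]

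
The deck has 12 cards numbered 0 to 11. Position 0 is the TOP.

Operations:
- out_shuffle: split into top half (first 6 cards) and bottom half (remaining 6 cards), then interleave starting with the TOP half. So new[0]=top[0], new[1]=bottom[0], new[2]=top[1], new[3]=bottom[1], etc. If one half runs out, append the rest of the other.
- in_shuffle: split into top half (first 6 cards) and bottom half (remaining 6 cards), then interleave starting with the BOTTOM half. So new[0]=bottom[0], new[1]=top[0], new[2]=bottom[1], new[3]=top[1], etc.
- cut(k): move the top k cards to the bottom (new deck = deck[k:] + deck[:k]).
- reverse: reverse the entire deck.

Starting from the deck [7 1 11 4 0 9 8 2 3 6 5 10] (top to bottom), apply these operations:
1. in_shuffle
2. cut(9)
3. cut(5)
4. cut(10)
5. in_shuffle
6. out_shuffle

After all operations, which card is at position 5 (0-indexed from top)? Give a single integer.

Answer: 10

Derivation:
After op 1 (in_shuffle): [8 7 2 1 3 11 6 4 5 0 10 9]
After op 2 (cut(9)): [0 10 9 8 7 2 1 3 11 6 4 5]
After op 3 (cut(5)): [2 1 3 11 6 4 5 0 10 9 8 7]
After op 4 (cut(10)): [8 7 2 1 3 11 6 4 5 0 10 9]
After op 5 (in_shuffle): [6 8 4 7 5 2 0 1 10 3 9 11]
After op 6 (out_shuffle): [6 0 8 1 4 10 7 3 5 9 2 11]
Position 5: card 10.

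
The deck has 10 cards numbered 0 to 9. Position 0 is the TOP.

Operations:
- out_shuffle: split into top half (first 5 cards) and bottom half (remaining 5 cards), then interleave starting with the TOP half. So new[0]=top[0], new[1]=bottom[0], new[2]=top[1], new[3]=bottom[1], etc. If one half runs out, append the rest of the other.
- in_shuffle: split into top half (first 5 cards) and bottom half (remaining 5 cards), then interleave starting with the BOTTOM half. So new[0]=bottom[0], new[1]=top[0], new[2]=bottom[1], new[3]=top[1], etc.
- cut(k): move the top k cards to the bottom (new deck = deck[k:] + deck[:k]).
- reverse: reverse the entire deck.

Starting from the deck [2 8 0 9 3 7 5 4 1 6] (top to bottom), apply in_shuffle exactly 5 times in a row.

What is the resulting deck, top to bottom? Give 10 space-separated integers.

Answer: 6 1 4 5 7 3 9 0 8 2

Derivation:
After op 1 (in_shuffle): [7 2 5 8 4 0 1 9 6 3]
After op 2 (in_shuffle): [0 7 1 2 9 5 6 8 3 4]
After op 3 (in_shuffle): [5 0 6 7 8 1 3 2 4 9]
After op 4 (in_shuffle): [1 5 3 0 2 6 4 7 9 8]
After op 5 (in_shuffle): [6 1 4 5 7 3 9 0 8 2]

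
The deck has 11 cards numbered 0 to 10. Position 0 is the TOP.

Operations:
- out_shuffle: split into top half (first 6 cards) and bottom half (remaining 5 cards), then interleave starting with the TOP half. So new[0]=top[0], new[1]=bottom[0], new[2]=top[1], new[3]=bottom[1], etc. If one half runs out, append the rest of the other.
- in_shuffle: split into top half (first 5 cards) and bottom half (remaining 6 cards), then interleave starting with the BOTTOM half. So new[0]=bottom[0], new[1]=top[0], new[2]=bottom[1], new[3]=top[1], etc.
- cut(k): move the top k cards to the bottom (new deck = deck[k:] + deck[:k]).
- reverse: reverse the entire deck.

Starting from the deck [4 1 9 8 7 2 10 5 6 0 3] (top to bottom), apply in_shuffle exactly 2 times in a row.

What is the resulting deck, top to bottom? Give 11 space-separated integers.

After op 1 (in_shuffle): [2 4 10 1 5 9 6 8 0 7 3]
After op 2 (in_shuffle): [9 2 6 4 8 10 0 1 7 5 3]

Answer: 9 2 6 4 8 10 0 1 7 5 3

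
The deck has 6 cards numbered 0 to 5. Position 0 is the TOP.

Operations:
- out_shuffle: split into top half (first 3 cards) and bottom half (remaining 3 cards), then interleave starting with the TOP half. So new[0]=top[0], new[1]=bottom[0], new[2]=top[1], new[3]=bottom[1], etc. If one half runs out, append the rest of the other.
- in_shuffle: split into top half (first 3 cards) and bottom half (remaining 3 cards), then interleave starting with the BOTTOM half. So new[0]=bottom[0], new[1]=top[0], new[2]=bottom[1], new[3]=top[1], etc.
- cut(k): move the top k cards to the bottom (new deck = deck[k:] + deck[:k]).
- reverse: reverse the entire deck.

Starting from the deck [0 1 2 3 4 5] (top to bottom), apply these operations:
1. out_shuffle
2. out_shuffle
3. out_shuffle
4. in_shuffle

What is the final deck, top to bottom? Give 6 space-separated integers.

After op 1 (out_shuffle): [0 3 1 4 2 5]
After op 2 (out_shuffle): [0 4 3 2 1 5]
After op 3 (out_shuffle): [0 2 4 1 3 5]
After op 4 (in_shuffle): [1 0 3 2 5 4]

Answer: 1 0 3 2 5 4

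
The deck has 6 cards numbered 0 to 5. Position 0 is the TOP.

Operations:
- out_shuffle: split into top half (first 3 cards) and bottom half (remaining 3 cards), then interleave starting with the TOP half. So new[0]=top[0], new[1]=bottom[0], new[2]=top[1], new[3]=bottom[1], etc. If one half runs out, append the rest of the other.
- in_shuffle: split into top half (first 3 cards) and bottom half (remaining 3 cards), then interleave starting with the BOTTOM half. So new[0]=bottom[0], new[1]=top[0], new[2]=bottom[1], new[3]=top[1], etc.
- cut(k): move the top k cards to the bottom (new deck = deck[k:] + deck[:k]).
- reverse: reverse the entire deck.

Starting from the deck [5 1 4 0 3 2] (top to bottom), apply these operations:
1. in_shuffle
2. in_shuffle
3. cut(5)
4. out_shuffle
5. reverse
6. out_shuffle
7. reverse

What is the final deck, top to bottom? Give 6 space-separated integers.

After op 1 (in_shuffle): [0 5 3 1 2 4]
After op 2 (in_shuffle): [1 0 2 5 4 3]
After op 3 (cut(5)): [3 1 0 2 5 4]
After op 4 (out_shuffle): [3 2 1 5 0 4]
After op 5 (reverse): [4 0 5 1 2 3]
After op 6 (out_shuffle): [4 1 0 2 5 3]
After op 7 (reverse): [3 5 2 0 1 4]

Answer: 3 5 2 0 1 4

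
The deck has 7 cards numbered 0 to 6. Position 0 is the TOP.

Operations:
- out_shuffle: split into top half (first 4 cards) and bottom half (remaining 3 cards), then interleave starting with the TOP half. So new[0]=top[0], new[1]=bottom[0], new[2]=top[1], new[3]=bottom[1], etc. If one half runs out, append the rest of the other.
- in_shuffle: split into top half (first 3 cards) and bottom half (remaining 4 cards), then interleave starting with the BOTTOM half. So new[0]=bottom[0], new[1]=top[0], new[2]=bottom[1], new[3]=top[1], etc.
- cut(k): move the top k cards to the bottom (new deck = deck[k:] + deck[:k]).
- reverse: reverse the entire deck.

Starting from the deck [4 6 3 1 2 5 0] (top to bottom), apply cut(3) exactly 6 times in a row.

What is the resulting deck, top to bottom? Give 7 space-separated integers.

Answer: 2 5 0 4 6 3 1

Derivation:
After op 1 (cut(3)): [1 2 5 0 4 6 3]
After op 2 (cut(3)): [0 4 6 3 1 2 5]
After op 3 (cut(3)): [3 1 2 5 0 4 6]
After op 4 (cut(3)): [5 0 4 6 3 1 2]
After op 5 (cut(3)): [6 3 1 2 5 0 4]
After op 6 (cut(3)): [2 5 0 4 6 3 1]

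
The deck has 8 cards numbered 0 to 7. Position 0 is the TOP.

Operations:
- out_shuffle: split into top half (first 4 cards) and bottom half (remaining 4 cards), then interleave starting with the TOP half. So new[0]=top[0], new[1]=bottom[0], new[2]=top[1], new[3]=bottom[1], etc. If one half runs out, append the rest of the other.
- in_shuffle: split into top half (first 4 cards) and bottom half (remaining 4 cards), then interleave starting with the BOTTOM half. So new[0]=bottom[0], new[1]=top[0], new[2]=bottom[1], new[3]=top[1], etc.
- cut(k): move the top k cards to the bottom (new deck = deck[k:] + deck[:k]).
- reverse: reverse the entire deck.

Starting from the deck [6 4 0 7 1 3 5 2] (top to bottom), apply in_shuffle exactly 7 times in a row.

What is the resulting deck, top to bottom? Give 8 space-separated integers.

Answer: 1 6 3 4 5 0 2 7

Derivation:
After op 1 (in_shuffle): [1 6 3 4 5 0 2 7]
After op 2 (in_shuffle): [5 1 0 6 2 3 7 4]
After op 3 (in_shuffle): [2 5 3 1 7 0 4 6]
After op 4 (in_shuffle): [7 2 0 5 4 3 6 1]
After op 5 (in_shuffle): [4 7 3 2 6 0 1 5]
After op 6 (in_shuffle): [6 4 0 7 1 3 5 2]
After op 7 (in_shuffle): [1 6 3 4 5 0 2 7]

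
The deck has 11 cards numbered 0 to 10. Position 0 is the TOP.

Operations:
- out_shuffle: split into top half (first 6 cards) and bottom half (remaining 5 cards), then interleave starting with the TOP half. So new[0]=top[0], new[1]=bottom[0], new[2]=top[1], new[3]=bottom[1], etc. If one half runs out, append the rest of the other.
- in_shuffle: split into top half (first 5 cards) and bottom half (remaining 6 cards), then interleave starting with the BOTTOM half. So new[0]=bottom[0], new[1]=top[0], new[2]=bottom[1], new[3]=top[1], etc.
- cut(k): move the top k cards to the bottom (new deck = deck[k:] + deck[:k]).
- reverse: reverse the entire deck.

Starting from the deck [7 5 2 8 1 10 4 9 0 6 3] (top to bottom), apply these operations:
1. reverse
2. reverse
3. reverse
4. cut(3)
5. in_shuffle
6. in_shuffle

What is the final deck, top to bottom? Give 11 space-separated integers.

After op 1 (reverse): [3 6 0 9 4 10 1 8 2 5 7]
After op 2 (reverse): [7 5 2 8 1 10 4 9 0 6 3]
After op 3 (reverse): [3 6 0 9 4 10 1 8 2 5 7]
After op 4 (cut(3)): [9 4 10 1 8 2 5 7 3 6 0]
After op 5 (in_shuffle): [2 9 5 4 7 10 3 1 6 8 0]
After op 6 (in_shuffle): [10 2 3 9 1 5 6 4 8 7 0]

Answer: 10 2 3 9 1 5 6 4 8 7 0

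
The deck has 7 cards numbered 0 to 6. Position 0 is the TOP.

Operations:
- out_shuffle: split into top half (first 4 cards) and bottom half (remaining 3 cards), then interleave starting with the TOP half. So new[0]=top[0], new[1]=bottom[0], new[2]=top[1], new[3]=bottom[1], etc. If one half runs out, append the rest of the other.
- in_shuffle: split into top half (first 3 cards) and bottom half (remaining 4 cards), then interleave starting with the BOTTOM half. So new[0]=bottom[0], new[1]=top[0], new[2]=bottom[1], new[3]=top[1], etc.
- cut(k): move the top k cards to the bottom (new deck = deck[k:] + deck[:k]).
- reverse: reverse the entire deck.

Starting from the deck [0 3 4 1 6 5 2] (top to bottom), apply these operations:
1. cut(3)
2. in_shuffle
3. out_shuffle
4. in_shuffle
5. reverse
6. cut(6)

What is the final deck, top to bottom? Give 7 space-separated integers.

Answer: 5 6 1 4 3 0 2

Derivation:
After op 1 (cut(3)): [1 6 5 2 0 3 4]
After op 2 (in_shuffle): [2 1 0 6 3 5 4]
After op 3 (out_shuffle): [2 3 1 5 0 4 6]
After op 4 (in_shuffle): [5 2 0 3 4 1 6]
After op 5 (reverse): [6 1 4 3 0 2 5]
After op 6 (cut(6)): [5 6 1 4 3 0 2]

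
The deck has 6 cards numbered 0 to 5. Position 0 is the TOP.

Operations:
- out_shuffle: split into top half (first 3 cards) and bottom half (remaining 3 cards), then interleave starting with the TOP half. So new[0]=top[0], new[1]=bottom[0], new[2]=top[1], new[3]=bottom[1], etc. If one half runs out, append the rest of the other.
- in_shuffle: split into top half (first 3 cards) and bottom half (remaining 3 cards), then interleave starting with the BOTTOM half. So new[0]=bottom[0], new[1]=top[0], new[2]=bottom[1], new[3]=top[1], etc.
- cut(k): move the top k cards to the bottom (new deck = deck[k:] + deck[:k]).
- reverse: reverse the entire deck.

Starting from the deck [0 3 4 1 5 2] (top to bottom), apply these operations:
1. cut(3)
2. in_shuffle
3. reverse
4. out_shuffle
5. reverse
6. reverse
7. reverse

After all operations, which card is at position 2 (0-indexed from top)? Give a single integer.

After op 1 (cut(3)): [1 5 2 0 3 4]
After op 2 (in_shuffle): [0 1 3 5 4 2]
After op 3 (reverse): [2 4 5 3 1 0]
After op 4 (out_shuffle): [2 3 4 1 5 0]
After op 5 (reverse): [0 5 1 4 3 2]
After op 6 (reverse): [2 3 4 1 5 0]
After op 7 (reverse): [0 5 1 4 3 2]
Position 2: card 1.

Answer: 1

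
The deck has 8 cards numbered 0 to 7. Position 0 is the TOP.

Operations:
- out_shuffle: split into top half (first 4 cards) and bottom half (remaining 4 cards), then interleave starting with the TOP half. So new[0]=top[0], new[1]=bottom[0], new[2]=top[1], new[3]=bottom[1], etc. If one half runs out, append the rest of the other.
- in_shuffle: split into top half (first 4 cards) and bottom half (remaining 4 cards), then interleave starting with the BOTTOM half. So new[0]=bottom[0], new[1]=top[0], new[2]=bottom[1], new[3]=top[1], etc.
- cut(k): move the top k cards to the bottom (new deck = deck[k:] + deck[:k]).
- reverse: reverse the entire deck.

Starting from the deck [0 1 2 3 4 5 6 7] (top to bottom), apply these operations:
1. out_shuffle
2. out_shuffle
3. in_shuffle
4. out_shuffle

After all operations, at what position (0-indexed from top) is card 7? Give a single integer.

Answer: 5

Derivation:
After op 1 (out_shuffle): [0 4 1 5 2 6 3 7]
After op 2 (out_shuffle): [0 2 4 6 1 3 5 7]
After op 3 (in_shuffle): [1 0 3 2 5 4 7 6]
After op 4 (out_shuffle): [1 5 0 4 3 7 2 6]
Card 7 is at position 5.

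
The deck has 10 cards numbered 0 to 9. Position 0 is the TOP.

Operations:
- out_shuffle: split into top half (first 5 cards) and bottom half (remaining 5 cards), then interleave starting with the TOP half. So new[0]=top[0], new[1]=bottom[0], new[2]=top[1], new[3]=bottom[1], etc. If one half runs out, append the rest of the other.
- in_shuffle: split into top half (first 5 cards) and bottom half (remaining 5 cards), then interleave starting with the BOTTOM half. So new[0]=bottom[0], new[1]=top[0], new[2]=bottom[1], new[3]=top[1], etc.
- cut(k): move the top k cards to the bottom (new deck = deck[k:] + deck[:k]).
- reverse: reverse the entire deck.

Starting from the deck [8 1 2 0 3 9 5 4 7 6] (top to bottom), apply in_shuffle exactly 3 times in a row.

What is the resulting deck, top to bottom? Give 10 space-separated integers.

Answer: 5 2 6 9 1 7 3 8 4 0

Derivation:
After op 1 (in_shuffle): [9 8 5 1 4 2 7 0 6 3]
After op 2 (in_shuffle): [2 9 7 8 0 5 6 1 3 4]
After op 3 (in_shuffle): [5 2 6 9 1 7 3 8 4 0]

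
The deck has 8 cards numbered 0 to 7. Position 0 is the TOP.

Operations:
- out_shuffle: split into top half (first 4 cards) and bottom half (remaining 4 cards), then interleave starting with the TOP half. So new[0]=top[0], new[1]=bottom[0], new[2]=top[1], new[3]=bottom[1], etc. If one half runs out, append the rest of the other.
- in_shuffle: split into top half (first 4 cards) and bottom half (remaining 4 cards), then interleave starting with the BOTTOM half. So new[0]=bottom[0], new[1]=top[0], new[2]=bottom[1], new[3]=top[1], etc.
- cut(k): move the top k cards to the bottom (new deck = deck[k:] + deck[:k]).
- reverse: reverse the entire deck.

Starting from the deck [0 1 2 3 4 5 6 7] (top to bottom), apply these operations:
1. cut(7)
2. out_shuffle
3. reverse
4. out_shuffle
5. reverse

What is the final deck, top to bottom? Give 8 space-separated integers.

Answer: 7 1 3 5 0 2 4 6

Derivation:
After op 1 (cut(7)): [7 0 1 2 3 4 5 6]
After op 2 (out_shuffle): [7 3 0 4 1 5 2 6]
After op 3 (reverse): [6 2 5 1 4 0 3 7]
After op 4 (out_shuffle): [6 4 2 0 5 3 1 7]
After op 5 (reverse): [7 1 3 5 0 2 4 6]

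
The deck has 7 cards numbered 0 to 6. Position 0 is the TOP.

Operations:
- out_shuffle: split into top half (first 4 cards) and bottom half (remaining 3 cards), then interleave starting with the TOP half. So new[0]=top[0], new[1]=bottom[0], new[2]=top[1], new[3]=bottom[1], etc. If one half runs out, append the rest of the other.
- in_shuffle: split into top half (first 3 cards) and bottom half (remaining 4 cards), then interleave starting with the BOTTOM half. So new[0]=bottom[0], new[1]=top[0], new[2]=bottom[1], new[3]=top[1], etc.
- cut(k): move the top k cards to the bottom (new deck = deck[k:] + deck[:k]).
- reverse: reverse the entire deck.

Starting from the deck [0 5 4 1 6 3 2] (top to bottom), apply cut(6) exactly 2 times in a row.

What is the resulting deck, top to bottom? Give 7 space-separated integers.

After op 1 (cut(6)): [2 0 5 4 1 6 3]
After op 2 (cut(6)): [3 2 0 5 4 1 6]

Answer: 3 2 0 5 4 1 6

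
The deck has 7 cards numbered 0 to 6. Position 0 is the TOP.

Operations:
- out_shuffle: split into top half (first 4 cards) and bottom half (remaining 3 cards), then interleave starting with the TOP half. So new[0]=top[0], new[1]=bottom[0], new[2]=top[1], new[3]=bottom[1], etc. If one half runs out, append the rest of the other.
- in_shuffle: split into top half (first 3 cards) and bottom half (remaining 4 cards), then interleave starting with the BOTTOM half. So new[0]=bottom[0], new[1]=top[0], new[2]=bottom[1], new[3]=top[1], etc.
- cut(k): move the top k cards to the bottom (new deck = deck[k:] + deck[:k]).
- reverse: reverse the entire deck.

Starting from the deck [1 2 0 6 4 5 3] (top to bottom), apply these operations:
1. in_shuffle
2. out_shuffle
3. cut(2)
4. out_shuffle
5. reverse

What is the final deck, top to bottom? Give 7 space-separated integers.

Answer: 3 5 4 6 0 2 1

Derivation:
After op 1 (in_shuffle): [6 1 4 2 5 0 3]
After op 2 (out_shuffle): [6 5 1 0 4 3 2]
After op 3 (cut(2)): [1 0 4 3 2 6 5]
After op 4 (out_shuffle): [1 2 0 6 4 5 3]
After op 5 (reverse): [3 5 4 6 0 2 1]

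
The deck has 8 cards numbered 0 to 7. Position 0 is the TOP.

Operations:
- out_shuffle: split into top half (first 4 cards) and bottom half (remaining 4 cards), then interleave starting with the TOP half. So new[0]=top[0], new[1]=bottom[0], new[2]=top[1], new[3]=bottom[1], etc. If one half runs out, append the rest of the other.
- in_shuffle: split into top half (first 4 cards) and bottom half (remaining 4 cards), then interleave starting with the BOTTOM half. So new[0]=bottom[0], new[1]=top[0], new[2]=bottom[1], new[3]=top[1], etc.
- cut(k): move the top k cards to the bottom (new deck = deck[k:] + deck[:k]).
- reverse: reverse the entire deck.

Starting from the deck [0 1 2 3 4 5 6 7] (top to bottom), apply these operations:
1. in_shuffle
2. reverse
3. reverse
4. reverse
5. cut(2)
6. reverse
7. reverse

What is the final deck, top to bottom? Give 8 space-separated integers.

After op 1 (in_shuffle): [4 0 5 1 6 2 7 3]
After op 2 (reverse): [3 7 2 6 1 5 0 4]
After op 3 (reverse): [4 0 5 1 6 2 7 3]
After op 4 (reverse): [3 7 2 6 1 5 0 4]
After op 5 (cut(2)): [2 6 1 5 0 4 3 7]
After op 6 (reverse): [7 3 4 0 5 1 6 2]
After op 7 (reverse): [2 6 1 5 0 4 3 7]

Answer: 2 6 1 5 0 4 3 7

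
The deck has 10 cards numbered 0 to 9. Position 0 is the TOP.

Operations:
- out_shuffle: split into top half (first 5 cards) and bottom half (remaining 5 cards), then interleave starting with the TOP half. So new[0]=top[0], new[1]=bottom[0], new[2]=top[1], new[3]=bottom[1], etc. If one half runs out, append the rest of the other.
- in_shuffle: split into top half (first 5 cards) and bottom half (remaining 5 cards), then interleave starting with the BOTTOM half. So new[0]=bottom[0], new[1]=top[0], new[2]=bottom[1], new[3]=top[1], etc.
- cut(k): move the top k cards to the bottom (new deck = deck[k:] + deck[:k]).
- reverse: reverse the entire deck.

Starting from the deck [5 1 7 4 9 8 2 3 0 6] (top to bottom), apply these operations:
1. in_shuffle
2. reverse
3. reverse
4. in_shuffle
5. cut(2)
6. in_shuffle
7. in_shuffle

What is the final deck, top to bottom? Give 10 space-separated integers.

After op 1 (in_shuffle): [8 5 2 1 3 7 0 4 6 9]
After op 2 (reverse): [9 6 4 0 7 3 1 2 5 8]
After op 3 (reverse): [8 5 2 1 3 7 0 4 6 9]
After op 4 (in_shuffle): [7 8 0 5 4 2 6 1 9 3]
After op 5 (cut(2)): [0 5 4 2 6 1 9 3 7 8]
After op 6 (in_shuffle): [1 0 9 5 3 4 7 2 8 6]
After op 7 (in_shuffle): [4 1 7 0 2 9 8 5 6 3]

Answer: 4 1 7 0 2 9 8 5 6 3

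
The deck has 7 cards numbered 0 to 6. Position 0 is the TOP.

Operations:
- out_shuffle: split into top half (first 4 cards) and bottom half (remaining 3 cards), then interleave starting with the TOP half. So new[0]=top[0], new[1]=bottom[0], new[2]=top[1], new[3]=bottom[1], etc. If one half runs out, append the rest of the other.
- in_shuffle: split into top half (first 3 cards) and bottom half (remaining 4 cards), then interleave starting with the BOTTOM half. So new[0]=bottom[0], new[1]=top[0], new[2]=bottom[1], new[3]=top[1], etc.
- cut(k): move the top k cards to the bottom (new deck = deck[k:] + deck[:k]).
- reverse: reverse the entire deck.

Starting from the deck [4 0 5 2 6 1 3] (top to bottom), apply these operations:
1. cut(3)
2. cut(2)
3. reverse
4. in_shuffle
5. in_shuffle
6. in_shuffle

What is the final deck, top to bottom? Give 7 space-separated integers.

After op 1 (cut(3)): [2 6 1 3 4 0 5]
After op 2 (cut(2)): [1 3 4 0 5 2 6]
After op 3 (reverse): [6 2 5 0 4 3 1]
After op 4 (in_shuffle): [0 6 4 2 3 5 1]
After op 5 (in_shuffle): [2 0 3 6 5 4 1]
After op 6 (in_shuffle): [6 2 5 0 4 3 1]

Answer: 6 2 5 0 4 3 1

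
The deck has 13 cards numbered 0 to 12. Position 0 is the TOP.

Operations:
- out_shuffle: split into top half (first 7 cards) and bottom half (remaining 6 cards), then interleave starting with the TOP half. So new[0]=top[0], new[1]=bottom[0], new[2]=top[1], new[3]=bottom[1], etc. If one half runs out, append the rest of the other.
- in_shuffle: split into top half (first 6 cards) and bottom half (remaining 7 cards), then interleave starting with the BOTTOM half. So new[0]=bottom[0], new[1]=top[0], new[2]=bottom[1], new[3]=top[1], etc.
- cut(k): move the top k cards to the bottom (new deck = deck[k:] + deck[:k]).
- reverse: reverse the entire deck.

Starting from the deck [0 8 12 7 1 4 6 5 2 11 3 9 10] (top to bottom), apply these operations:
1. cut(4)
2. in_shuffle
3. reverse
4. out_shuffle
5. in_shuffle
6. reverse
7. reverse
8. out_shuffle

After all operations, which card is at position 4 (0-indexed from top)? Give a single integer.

Answer: 9

Derivation:
After op 1 (cut(4)): [1 4 6 5 2 11 3 9 10 0 8 12 7]
After op 2 (in_shuffle): [3 1 9 4 10 6 0 5 8 2 12 11 7]
After op 3 (reverse): [7 11 12 2 8 5 0 6 10 4 9 1 3]
After op 4 (out_shuffle): [7 6 11 10 12 4 2 9 8 1 5 3 0]
After op 5 (in_shuffle): [2 7 9 6 8 11 1 10 5 12 3 4 0]
After op 6 (reverse): [0 4 3 12 5 10 1 11 8 6 9 7 2]
After op 7 (reverse): [2 7 9 6 8 11 1 10 5 12 3 4 0]
After op 8 (out_shuffle): [2 10 7 5 9 12 6 3 8 4 11 0 1]
Position 4: card 9.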